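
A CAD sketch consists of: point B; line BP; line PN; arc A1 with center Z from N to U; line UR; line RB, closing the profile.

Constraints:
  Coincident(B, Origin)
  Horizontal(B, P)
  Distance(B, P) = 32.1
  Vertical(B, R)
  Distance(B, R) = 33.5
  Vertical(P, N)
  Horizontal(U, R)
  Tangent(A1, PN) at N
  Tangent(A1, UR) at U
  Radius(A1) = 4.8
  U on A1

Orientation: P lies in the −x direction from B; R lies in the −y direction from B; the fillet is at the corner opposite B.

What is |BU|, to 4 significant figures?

43.22

B is at the origin; B and P share the same y with |BP| = 32.1 and P on the −x side, so P = (-32.10, 0.000). BR is vertical with |BR| = 33.5 and R on the −y side, so R = (0.000, -33.50). The virtual corner opposite B is at (-32.10, -33.50). A1 meets PN tangentially, so ZN is at right angles to PN and the tangent condition forces ZU to be normal to UR, with radius 4.8, so the center Z sits 4.8 in from both sides at Z = (-27.30, -28.70). That places the tangent points at N = (-32.10, -28.70) on PN and U = (-27.30, -33.50) on UR. Then |BU| = |U − B| = 43.22.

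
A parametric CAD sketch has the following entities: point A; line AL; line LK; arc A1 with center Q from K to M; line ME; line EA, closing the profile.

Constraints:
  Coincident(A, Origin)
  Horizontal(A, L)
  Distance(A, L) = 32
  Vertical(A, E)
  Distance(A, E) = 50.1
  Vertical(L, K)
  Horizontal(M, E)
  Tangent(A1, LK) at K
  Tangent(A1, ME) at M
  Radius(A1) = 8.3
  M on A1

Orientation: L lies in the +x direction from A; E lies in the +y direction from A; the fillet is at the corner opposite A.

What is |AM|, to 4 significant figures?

55.42

The virtual corner opposite A is at (32.00, 50.10). Tangency of A1 to LK means the radius QK is perpendicular to LK and A1 meets ME tangentially, so QM is at right angles to ME, with radius 8.3, so the center Q sits 8.3 in from both sides at Q = (23.70, 41.80). That places the tangent points at K = (32.00, 41.80) on LK and M = (23.70, 50.10) on ME. Then |AM| = |M − A| = 55.42.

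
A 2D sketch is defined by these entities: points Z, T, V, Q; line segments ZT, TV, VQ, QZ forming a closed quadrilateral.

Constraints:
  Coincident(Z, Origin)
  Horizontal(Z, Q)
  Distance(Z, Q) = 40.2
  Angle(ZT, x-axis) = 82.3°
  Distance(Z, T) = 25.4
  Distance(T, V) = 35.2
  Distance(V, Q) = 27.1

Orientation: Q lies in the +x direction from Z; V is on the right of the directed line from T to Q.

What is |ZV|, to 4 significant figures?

16.60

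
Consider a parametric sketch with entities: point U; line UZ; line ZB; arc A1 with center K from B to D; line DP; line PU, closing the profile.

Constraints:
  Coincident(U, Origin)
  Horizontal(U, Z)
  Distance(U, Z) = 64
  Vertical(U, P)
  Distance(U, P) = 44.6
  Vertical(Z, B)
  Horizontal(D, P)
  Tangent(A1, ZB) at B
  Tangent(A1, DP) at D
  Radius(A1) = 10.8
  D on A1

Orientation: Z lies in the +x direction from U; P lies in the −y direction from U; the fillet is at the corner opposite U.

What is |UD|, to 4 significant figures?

69.42

U is at the origin; UZ is horizontal with |UZ| = 64.0 and Z on the +x side, so Z = (64.00, 0.000). U and P share the same x with |UP| = 44.6 and P on the −y side, so P = (0.000, -44.60). The virtual corner opposite U is at (64.00, -44.60). Since A1 is tangent to ZB there, KB ⟂ ZB and A1 meets DP tangentially, so KD is at right angles to DP, with radius 10.8, so the center K sits 10.8 in from both sides at K = (53.20, -33.80). That places the tangent points at B = (64.00, -33.80) on ZB and D = (53.20, -44.60) on DP. Then |UD| = |D − U| = 69.42.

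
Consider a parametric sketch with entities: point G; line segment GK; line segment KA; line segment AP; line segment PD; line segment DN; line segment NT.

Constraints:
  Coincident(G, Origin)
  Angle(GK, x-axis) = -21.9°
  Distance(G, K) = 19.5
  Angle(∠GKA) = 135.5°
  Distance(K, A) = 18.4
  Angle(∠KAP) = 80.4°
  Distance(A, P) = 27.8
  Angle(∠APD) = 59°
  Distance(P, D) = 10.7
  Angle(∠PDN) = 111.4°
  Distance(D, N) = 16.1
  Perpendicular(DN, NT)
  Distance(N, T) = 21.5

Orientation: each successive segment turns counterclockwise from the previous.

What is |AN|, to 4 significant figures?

9.123

G is at the origin; GK runs at -21.9° with length 19.5, so K = (18.09, -7.273). ∠GKA = 135.5° gives KA at 22.60° from the x-axis; with |KA| = 18.4, A = (35.08, -0.2022). ∠KAP = 80.4° gives AP at 122.2° from the x-axis; with |AP| = 27.8, P = (20.27, 23.32). ∠APD = 59.0° gives PD at -116.8° from the x-axis; with |PD| = 10.7, D = (15.44, 13.77). ∠PDN = 111.4° gives DN at -48.20° from the x-axis; with |DN| = 16.1, N = (26.17, 1.769). Then |AN| = |N − A| = 9.123.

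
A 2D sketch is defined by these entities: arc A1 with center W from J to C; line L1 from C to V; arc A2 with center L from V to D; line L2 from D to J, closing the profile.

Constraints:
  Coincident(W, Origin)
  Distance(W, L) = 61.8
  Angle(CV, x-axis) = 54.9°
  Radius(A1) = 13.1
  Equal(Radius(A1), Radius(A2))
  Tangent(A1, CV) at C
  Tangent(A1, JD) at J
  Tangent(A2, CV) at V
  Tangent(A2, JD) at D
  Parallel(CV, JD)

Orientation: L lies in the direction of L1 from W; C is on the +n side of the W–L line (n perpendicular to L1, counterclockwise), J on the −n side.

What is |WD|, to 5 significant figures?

63.173

The slot axis is L1's direction at 54.9°, so u = (cos 54.9°, sin 54.9°) = (0.57501, 0.81815) and n = (−sin 54.9°, cos 54.9°) = (-0.81815, 0.57501). W is at the origin and L lies 61.8 along u from W, so L = 61.8·u = (35.535, 50.562). Tangency of A1 to both parallel lines with radius 13.1 puts C and J at W ± 13.1·n: C = (-10.718, 7.5326), J = (10.718, -7.5326). Equal radii place V and D the same way about L: V = L + 13.1·n = (24.818, 58.094), D = L − 13.1·n = (46.253, 43.029). Then |WD| = |D − W| = 63.173.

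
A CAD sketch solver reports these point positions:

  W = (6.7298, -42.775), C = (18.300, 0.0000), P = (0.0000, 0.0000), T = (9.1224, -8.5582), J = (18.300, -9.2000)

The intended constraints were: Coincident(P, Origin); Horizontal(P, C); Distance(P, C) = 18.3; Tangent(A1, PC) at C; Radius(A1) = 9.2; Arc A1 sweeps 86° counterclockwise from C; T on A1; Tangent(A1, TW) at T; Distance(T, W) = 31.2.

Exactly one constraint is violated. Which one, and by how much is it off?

Distance(T, W) = 31.2 — off by 3.10.

P = (0.00, 0.00) ✓; P.y = 0.00, C.y = 0.00 ✓; |PC| = 18.30 ✓; ∠(JC, CP) = 90.00° ✓; |JC| = 9.200 ✓; bearing(J→T) − bearing(J→C) = 86.00° ✓; |JT| = 9.200 ✓; ∠(JT, TW) = 90.00° ✓; |TW| = 34.30 ✗.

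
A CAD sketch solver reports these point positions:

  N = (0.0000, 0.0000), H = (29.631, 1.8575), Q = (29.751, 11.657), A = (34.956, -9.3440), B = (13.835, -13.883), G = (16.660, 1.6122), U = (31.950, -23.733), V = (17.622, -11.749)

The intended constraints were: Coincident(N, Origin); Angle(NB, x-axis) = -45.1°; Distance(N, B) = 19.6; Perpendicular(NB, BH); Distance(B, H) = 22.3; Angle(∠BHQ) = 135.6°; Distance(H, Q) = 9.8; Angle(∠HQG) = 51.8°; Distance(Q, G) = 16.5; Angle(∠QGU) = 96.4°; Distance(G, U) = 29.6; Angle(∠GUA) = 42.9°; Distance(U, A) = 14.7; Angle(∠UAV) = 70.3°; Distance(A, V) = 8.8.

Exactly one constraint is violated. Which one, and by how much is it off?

Distance(A, V) = 8.8 — off by 8.70.

N = (0.00, 0.00) ✓; NB at -45.10° ✓; |NB| = 19.60 ✓; ∠(NB, BH) = 90.00° ✓; |BH| = 22.30 ✓; ∠BHQ = 135.6° ✓; |HQ| = 9.800 ✓; ∠HQG = 51.80° ✓; |QG| = 16.50 ✓; ∠QGU = 96.40° ✓; |GU| = 29.60 ✓; ∠GUA = 42.90° ✓; |UA| = 14.70 ✓; ∠UAV = 70.30° ✓; |AV| = 17.50 ✗.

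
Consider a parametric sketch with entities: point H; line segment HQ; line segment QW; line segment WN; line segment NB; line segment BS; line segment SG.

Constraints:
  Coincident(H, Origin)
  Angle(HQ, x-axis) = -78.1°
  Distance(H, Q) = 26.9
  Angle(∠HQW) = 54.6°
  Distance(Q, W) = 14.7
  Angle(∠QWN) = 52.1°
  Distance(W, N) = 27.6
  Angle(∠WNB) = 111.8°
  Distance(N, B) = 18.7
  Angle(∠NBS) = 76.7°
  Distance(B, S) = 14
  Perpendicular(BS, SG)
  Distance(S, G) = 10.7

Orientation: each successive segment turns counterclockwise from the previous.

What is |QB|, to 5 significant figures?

26.157

∠QWN = 52.1° gives WN at 175.20° from the x-axis; with |WN| = 27.6, N = (-11.987, -13.209). ∠WNB = 111.8° gives NB at -116.60° from the x-axis; with |NB| = 18.7, B = (-20.360, -29.930). Then |QB| = |B − Q| = 26.157.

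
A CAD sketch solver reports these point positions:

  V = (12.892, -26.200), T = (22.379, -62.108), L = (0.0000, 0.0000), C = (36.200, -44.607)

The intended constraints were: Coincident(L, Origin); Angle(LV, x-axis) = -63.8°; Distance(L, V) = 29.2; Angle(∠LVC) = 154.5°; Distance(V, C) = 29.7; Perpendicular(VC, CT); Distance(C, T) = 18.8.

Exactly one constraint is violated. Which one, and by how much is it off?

Distance(C, T) = 18.8 — off by 3.50.

L = (0.00, 0.00) ✓; LV at -63.80° ✓; |LV| = 29.20 ✓; ∠LVC = 154.5° ✓; |VC| = 29.70 ✓; ∠(VC, CT) = 90.00° ✓; |CT| = 22.30 ✗.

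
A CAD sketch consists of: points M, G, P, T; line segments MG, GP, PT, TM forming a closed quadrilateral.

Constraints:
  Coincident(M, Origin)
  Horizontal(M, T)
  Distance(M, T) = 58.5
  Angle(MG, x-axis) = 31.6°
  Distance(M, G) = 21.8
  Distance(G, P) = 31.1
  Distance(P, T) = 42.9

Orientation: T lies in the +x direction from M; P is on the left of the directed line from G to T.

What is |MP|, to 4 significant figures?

51.85

Checks: |GP| = 31.10 ✓; |PT| = 42.90 ✓.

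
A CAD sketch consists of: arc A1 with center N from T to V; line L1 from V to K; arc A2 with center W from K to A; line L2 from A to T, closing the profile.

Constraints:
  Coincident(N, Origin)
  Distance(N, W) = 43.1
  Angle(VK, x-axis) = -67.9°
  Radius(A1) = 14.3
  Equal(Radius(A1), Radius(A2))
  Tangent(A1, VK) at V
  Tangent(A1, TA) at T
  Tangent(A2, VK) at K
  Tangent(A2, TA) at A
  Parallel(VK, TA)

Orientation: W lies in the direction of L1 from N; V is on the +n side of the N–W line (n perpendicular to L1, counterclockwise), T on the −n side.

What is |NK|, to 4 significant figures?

45.41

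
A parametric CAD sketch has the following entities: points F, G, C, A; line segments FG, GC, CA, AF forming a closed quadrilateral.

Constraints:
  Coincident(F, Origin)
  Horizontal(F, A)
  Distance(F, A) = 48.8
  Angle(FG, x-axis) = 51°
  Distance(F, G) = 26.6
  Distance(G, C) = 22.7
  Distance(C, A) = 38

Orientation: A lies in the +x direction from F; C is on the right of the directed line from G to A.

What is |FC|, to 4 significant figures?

10.89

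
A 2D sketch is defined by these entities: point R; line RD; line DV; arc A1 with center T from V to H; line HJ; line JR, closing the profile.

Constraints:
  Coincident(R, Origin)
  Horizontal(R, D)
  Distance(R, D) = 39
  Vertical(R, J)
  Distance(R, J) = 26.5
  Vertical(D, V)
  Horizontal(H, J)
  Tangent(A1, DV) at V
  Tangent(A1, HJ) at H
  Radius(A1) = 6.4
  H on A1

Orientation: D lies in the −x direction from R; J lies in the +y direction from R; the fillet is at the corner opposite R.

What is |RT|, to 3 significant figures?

38.3

R is at the origin; R and D share the same y with |RD| = 39.0 and D on the −x side, so D = (-39.0, 0.00). RJ is vertical with |RJ| = 26.5 and J on the +y side, so J = (0.00, 26.5). The virtual corner opposite R is at (-39.0, 26.5). A1 meets DV tangentially, so TV is at right angles to DV and tangency of A1 to HJ means the radius TH is perpendicular to HJ, with radius 6.4, so the center T sits 6.4 in from both sides at T = (-32.6, 20.1). Then |RT| = |T − R| = 38.3.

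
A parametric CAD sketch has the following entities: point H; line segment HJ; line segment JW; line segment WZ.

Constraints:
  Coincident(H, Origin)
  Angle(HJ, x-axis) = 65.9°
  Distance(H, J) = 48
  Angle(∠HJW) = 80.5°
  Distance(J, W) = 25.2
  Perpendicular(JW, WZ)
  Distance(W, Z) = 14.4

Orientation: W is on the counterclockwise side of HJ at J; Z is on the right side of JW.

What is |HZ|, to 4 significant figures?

64.11

H is at the origin; HJ runs at 65.9° with length 48.0, so J = 48.0·(cos 65.9°, sin 65.9°) = (19.60, 43.82). ∠HJW = 80.5°, so JW runs at 65.9° + (180° − 80.5°) = 165.4° from the x-axis; with |JW| = 25.2, W = J + 25.2·(cos 165.4°, sin 165.4°) = (-4.786, 50.17). The perpendicularity gives WZ at right angles to JW; with |WZ| = 14.4 on the right of JW, Z = W + 14.4·(0.2521, 0.9677) = (-1.157, 64.10). Then |HZ| = |Z − H| = 64.11.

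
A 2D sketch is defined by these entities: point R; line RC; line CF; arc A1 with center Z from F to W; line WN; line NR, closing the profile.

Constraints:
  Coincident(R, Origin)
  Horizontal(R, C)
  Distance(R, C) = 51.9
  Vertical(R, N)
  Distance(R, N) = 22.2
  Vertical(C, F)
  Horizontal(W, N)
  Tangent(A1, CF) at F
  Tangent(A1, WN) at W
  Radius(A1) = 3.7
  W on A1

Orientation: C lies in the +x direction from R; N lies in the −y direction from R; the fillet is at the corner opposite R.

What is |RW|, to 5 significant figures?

53.067

The virtual corner opposite R is at (51.900, -22.200). The tangent condition forces ZF to be normal to CF and since A1 is tangent to WN there, ZW ⟂ WN, with radius 3.7, so the center Z sits 3.7 in from both sides at Z = (48.200, -18.500). That places the tangent points at F = (51.900, -18.500) on CF and W = (48.200, -22.200) on WN. Then |RW| = |W − R| = 53.067.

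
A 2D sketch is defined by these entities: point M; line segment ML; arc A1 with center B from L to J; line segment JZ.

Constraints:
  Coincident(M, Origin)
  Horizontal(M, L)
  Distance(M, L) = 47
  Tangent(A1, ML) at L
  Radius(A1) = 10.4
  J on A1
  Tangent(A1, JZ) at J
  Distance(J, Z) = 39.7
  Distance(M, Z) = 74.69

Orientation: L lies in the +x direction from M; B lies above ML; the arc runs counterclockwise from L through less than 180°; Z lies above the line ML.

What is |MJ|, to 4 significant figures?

58.44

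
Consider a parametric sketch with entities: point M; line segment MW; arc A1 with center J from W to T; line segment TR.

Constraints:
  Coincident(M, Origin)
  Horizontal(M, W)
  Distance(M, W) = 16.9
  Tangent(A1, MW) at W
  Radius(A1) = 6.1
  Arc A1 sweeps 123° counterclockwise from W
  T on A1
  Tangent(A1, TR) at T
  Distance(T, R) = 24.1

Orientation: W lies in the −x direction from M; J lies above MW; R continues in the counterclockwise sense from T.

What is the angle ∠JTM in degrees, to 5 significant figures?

108.35°

M is at the origin; MW is horizontal with |MW| = 16.9 and W on the −x side, so W = (-16.900, 0.0000). Since A1 is tangent to MW there, JW ⟂ MW, so J = W + (0, 6.1) = (-16.900, 6.1000). On A1, W sits at bearing -90° from J; a 123° counterclockwise sweep puts T at bearing 33°, so T = J + 6.1·(cos 33°, sin 33°) = (-11.784, 9.4223). Then cos ∠JTM = TJ·TM / (|TJ||TM|), giving 108.35°.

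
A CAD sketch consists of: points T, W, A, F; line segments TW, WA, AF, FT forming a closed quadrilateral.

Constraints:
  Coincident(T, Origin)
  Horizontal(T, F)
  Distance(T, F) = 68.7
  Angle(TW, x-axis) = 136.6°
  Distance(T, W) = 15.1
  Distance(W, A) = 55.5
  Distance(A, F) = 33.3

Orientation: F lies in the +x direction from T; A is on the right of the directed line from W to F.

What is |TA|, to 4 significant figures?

41.28

Checks: TW at 136.6° ✓; |WA| = 55.50 ✓; |AF| = 33.30 ✓.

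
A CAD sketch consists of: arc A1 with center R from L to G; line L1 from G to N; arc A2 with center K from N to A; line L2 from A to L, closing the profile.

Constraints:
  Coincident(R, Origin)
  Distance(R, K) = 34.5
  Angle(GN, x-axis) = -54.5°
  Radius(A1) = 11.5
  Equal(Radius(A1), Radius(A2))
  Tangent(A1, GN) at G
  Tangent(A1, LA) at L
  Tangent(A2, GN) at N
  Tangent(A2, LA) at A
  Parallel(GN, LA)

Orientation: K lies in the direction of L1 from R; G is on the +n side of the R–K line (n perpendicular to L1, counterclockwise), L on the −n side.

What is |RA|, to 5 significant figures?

36.366

The slot axis is L1's direction at -54.5°, so u = (cos -54.5°, sin -54.5°) = (0.58070, -0.81412) and n = (−sin -54.5°, cos -54.5°) = (0.81412, 0.58070). R is at the origin and K lies 34.5 along u from R, so K = 34.5·u = (20.034, -28.087). Tangency of A1 to both parallel lines with radius 11.5 puts G and L at R ± 11.5·n: G = (9.3623, 6.6781), L = (-9.3623, -6.6781). Equal radii place N and A the same way about K: N = K + 11.5·n = (29.397, -21.409), A = K − 11.5·n = (10.672, -34.765). Then |RA| = |A − R| = 36.366.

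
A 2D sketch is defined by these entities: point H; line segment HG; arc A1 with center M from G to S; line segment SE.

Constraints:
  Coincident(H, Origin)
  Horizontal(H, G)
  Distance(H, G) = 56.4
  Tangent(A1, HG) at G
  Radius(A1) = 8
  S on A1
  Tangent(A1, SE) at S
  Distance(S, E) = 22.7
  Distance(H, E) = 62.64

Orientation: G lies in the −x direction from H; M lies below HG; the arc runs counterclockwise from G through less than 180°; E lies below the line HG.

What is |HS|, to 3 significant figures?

64.6

H is at the origin; H and G share the same y with |HG| = 56.4 and G on the −x side, so G = (-56.4, 0.00). The tangent condition forces MG to be normal to HG, so M = G + (0, -8) = (-56.4, -8.00). Since MS ⟂ SE (tangency), |ME| = √(8.0² + 22.7²) = 24.1 regardless of where S sits on A1. So E lies on both circle(H, 62.64) and circle(M, 24.1); the below-HG intersection is E = (-53.9, -31.9). S is the foot of the tangent from E: S = (-63.6, -11.4).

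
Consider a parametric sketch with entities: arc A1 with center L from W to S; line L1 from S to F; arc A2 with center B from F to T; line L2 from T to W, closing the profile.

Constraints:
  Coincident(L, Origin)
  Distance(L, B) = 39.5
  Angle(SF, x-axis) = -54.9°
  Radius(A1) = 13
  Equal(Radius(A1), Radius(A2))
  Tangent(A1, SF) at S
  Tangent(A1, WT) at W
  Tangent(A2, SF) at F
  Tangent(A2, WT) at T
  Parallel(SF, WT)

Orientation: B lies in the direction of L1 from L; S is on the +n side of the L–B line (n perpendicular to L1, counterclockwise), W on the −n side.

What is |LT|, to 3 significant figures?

41.6

The slot axis is L1's direction at -54.9°, so u = (cos -54.9°, sin -54.9°) = (0.575, -0.818) and n = (−sin -54.9°, cos -54.9°) = (0.818, 0.575). L is at the origin and B lies 39.5 along u from L, so B = 39.5·u = (22.7, -32.3). Tangency of A1 to both parallel lines with radius 13.0 puts S and W at L ± 13.0·n: S = (10.6, 7.48), W = (-10.6, -7.48). Equal radii place F and T the same way about B: F = B + 13.0·n = (33.3, -24.8), T = B − 13.0·n = (12.1, -39.8). Then |LT| = |T − L| = 41.6.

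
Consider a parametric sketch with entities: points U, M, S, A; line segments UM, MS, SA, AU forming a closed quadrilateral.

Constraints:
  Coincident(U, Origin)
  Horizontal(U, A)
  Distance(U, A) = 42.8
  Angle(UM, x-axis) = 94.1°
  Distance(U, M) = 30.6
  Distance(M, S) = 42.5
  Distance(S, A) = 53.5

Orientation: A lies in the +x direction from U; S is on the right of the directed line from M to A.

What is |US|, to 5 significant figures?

14.788

U is at the origin; U and A share the same y with |UA| = 42.8 and A in +x, so A = (42.8, 0). UM runs at 94.1° with |UM| = 30.6, so M = (-2.1878, 30.522). S is determined by |MS| = 42.5 and |SA| = 53.5 together: it lies at the intersection of circle(M, 42.5) and circle(A, 53.5). With |MA| = 54.364, the foot of the radical line on MA is 17.470 from M and the perpendicular offset is √(42.5² − 17.470²) = 38.743. Taking the right-of-MA solution: S = (-9.4827, -11.348).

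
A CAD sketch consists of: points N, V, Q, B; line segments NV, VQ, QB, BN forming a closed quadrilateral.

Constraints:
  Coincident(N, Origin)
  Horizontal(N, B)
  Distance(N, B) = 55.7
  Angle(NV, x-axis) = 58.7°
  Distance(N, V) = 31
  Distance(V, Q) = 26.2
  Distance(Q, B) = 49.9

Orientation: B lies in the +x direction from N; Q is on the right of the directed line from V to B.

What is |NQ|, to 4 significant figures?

6.320

N is at the origin; N and B share the same y with |NB| = 55.7 and B in +x, so B = (55.7, 0). NV runs at 58.7° with |NV| = 31.0, so V = (16.11, 26.49). Q is determined by |VQ| = 26.2 and |QB| = 49.9 together: it lies at the intersection of circle(V, 26.2) and circle(B, 49.9). With |VB| = 47.64, the foot of the radical line on VB is 4.889 from V and the perpendicular offset is √(26.2² − 4.889²) = 25.74. Taking the right-of-VB solution: Q = (5.857, 2.376).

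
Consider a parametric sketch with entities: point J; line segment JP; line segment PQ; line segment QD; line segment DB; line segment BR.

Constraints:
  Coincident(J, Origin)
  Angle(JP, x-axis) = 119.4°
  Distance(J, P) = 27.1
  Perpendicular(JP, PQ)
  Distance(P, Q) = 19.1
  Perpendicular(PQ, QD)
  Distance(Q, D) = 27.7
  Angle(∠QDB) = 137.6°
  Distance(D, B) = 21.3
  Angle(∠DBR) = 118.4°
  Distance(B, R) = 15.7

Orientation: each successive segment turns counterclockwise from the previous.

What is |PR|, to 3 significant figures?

41.0

J is at the origin; JP runs at 119.4° with length 27.1, so P = (-13.3, 23.6). JP ⟂ PQ, so PQ runs at -151°; with |PQ| = 19.1, Q = (-29.9, 14.2). PQ ⟂ QD, so QD runs at -60.6°; with |QD| = 27.7, D = (-16.3, -9.90). ∠QDB = 137.6° gives DB at -18.2° from the x-axis; with |DB| = 21.3, B = (3.89, -16.6). ∠DBR = 118.4° gives BR at 43.4° from the x-axis; with |BR| = 15.7, R = (15.3, -5.76). Then |PR| = |R − P| = 41.0.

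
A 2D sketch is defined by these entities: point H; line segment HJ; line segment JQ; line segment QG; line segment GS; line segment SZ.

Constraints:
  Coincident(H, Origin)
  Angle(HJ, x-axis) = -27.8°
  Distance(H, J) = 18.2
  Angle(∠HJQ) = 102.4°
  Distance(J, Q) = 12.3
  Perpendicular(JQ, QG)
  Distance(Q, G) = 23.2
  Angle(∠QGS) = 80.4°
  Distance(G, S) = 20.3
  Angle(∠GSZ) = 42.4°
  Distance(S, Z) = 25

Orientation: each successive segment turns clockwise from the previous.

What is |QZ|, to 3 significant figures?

6.35

H is at the origin; HJ runs at -27.8° with length 18.2, so J = (16.1, -8.49). ∠HJQ = 102.4° gives JQ at -105° from the x-axis; with |JQ| = 12.3, Q = (12.8, -20.3). JQ is perpendicular to QG, so QG runs at 165°; with |QG| = 23.2, G = (-9.53, -14.2). ∠QGS = 80.4° gives GS at 65.0° from the x-axis; with |GS| = 20.3, S = (-0.955, 4.21). ∠GSZ = 42.4° gives SZ at -72.6° from the x-axis; with |SZ| = 25.0, Z = (6.52, -19.6). Then |QZ| = |Z − Q| = 6.35.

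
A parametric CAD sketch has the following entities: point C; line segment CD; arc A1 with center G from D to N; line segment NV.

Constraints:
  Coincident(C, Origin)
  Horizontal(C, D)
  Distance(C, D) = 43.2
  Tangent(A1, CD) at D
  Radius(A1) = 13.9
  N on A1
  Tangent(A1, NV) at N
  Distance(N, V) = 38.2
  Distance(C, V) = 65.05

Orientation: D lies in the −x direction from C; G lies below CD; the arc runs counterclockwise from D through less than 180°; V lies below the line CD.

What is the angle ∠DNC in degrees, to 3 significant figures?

39.2°

Checks: |GN| = 13.90 ✓; ∠(GN, NV) = 90.00° ✓; |NV| = 38.20 ✓; |CV| = 65.05 ✓.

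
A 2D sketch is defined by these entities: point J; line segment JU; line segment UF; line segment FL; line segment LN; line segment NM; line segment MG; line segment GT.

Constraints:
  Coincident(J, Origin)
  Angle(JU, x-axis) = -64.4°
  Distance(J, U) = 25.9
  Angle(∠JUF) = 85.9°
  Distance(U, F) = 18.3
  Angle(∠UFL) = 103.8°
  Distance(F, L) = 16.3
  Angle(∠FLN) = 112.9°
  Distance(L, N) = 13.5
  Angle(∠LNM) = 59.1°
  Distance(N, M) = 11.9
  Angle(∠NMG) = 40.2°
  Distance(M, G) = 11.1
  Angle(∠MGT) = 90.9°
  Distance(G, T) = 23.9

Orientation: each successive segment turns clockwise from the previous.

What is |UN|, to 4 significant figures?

26.46

J is at the origin; JU runs at -64.4° with length 25.9, so U = (11.19, -23.36). ∠JUF = 85.9° gives UF at -158.5° from the x-axis; with |UF| = 18.3, F = (-5.836, -30.06). ∠UFL = 103.8° gives FL at 125.3° from the x-axis; with |FL| = 16.3, L = (-15.25, -16.76). ∠FLN = 112.9° gives LN at 58.20° from the x-axis; with |LN| = 13.5, N = (-8.141, -5.288). Then |UN| = |N − U| = 26.46.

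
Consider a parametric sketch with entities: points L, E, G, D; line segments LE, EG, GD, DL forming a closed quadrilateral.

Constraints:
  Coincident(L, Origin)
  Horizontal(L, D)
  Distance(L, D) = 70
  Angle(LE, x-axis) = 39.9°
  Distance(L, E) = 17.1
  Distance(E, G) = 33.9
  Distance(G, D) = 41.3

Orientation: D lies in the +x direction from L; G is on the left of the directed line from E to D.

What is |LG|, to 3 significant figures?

50.9

Checks: |EG| = 33.90 ✓; |GD| = 41.30 ✓.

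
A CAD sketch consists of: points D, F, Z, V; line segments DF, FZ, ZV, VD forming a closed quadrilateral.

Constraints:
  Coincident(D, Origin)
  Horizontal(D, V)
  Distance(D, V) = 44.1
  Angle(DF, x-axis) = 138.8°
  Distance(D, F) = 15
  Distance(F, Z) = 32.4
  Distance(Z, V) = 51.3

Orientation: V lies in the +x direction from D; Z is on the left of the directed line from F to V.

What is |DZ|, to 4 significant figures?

36.95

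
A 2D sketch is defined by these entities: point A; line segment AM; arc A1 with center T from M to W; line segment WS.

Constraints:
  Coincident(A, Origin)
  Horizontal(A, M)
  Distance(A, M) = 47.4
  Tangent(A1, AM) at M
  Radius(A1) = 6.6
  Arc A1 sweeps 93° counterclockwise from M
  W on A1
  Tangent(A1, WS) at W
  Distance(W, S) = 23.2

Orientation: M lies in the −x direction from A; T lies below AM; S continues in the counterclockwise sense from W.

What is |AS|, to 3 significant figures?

60.8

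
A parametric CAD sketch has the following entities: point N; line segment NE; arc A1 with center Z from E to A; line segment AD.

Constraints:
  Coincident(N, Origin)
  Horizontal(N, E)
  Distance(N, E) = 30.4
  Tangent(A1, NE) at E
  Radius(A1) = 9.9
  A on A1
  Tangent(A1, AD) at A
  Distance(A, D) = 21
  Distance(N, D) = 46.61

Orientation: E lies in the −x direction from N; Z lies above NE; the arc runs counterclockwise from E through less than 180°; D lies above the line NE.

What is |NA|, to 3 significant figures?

26.6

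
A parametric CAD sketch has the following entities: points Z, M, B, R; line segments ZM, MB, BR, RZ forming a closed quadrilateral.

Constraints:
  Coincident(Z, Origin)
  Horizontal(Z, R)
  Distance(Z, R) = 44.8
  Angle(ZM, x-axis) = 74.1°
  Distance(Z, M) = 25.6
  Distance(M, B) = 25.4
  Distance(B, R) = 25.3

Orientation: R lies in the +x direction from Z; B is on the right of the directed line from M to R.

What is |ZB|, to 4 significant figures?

19.80

Checks: |MB| = 25.40 ✓; |BR| = 25.30 ✓.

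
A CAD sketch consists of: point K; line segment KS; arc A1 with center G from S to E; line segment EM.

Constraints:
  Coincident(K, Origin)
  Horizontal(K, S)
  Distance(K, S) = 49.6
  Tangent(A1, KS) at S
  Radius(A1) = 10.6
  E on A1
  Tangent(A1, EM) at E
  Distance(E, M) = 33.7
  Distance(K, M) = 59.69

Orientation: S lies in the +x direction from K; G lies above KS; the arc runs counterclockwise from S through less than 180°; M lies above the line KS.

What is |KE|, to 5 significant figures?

60.702

Checks: |GE| = 10.60 ✓; ∠(GE, EM) = 90.00° ✓; |EM| = 33.70 ✓; |KM| = 59.69 ✓.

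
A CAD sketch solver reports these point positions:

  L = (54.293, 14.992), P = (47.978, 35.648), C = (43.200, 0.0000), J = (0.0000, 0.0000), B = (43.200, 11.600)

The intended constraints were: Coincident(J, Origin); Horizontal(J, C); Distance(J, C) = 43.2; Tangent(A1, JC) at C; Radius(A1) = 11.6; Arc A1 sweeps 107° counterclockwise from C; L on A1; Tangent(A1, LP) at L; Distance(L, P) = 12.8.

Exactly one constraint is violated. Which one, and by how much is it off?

Distance(L, P) = 12.8 — off by 8.80.

J = (0.00, 0.00) ✓; J.y = 0.00, C.y = 0.00 ✓; |JC| = 43.20 ✓; ∠(BC, CJ) = 90.00° ✓; |BC| = 11.60 ✓; bearing(B→L) − bearing(B→C) = 107.0° ✓; |BL| = 11.60 ✓; ∠(BL, LP) = 90.00° ✓; |LP| = 21.60 ✗.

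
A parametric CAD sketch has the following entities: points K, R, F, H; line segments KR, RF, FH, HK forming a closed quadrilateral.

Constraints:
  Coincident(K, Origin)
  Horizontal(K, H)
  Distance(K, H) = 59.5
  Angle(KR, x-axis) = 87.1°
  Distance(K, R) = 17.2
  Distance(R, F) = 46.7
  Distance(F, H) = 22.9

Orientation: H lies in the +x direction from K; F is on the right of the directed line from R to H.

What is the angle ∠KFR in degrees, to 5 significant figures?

21.159°

K is at the origin; KH is horizontal with |KH| = 59.5 and H in +x, so H = (59.5, 0). KR runs at 87.1° with |KR| = 17.2, so R = (0.87020, 17.178). F is determined by |RF| = 46.7 and |FH| = 22.9 together: it lies at the intersection of circle(R, 46.7) and circle(H, 22.9). With |RH| = 61.094, the foot of the radical line on RH is 44.104 from R and the perpendicular offset is √(46.7² − 44.104²) = 15.354. Taking the right-of-RH solution: F = (38.878, -9.9569).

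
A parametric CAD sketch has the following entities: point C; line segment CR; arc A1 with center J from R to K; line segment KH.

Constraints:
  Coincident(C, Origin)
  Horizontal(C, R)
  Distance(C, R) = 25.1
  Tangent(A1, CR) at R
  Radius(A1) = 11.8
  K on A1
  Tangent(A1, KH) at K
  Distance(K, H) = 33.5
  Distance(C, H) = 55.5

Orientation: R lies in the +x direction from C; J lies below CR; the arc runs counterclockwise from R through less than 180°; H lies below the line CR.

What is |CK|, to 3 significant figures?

22.4

Checks: C.y = 0.00, R.y = 0.00 ✓; |JK| = 11.80 ✓; ∠(JK, KH) = 90.00° ✓; |KH| = 33.50 ✓; |CH| = 55.50 ✓.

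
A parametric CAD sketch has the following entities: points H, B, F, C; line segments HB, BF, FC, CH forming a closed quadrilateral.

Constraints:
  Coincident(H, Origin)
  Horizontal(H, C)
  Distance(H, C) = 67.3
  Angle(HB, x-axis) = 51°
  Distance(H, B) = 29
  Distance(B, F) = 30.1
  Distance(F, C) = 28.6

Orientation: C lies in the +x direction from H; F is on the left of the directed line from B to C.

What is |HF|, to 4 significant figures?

52.86

H is at the origin; HC is horizontal with |HC| = 67.3 and C in +x, so C = (67.3, 0). HB runs at 51.0° with |HB| = 29.0, so B = (18.25, 22.54). F is determined by |BF| = 30.1 and |FC| = 28.6 together: it lies at the intersection of circle(B, 30.1) and circle(C, 28.6). With |BC| = 53.98, the foot of the radical line on BC is 27.81 from B and the perpendicular offset is √(30.1² − 27.81²) = 11.53. Taking the left-of-BC solution: F = (48.33, 21.40).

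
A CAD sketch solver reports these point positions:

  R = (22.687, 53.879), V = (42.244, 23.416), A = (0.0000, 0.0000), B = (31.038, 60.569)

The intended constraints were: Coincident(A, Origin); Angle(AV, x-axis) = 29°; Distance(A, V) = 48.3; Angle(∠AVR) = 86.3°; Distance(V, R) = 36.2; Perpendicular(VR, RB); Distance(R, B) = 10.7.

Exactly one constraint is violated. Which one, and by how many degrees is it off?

Perpendicular(VR, RB) — off by 6.00°.

A = (0.00, 0.00) ✓; AV at 29.00° ✓; |AV| = 48.30 ✓; ∠AVR = 86.30° ✓; |VR| = 36.20 ✓; ∠(VR, RB) = 84.00° ✗; |RB| = 10.70 ✓.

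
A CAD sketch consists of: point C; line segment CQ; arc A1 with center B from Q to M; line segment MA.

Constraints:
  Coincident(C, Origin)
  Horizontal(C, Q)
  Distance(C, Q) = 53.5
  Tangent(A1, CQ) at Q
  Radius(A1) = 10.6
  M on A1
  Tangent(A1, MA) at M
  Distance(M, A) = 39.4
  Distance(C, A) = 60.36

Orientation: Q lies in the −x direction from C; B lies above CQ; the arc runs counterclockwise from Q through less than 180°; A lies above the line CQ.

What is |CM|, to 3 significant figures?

43.9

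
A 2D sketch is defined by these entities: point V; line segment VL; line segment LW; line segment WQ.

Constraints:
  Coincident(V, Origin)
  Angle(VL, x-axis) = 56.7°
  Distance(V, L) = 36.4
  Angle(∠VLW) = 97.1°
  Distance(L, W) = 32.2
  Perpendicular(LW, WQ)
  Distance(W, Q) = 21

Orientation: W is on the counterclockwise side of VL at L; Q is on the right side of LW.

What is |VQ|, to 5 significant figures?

67.894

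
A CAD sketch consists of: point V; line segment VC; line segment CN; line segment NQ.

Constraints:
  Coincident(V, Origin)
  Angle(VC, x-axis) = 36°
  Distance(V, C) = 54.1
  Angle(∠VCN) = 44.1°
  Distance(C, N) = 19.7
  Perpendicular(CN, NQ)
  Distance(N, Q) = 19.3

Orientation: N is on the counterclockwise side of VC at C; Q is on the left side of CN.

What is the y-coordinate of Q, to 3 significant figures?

15.5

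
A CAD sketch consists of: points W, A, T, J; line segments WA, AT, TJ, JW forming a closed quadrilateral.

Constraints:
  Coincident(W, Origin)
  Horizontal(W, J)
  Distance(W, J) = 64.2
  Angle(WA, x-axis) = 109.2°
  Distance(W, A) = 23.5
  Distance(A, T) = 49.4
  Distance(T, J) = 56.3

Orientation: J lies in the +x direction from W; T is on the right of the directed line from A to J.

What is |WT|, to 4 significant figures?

26.09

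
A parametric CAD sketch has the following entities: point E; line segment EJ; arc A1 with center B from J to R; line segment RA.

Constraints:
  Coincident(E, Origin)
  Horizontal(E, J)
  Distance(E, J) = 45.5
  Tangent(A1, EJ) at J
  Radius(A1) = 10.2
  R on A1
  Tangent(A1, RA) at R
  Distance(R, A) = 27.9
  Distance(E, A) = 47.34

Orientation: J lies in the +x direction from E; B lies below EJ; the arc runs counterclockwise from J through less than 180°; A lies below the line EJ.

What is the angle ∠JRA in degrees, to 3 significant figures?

140°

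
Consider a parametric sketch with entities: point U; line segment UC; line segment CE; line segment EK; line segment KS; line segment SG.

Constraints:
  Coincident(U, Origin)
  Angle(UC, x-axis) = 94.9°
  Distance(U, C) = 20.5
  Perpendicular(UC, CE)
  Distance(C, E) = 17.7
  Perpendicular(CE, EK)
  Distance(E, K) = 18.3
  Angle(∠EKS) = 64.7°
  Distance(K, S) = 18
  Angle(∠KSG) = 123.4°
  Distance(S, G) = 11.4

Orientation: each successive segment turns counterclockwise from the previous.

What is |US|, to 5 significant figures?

9.9948

U is at the origin; UC runs at 94.9° with length 20.5, so C = (-1.7510, 20.425). The perpendicularity gives CE at right angles to UC, so CE runs at -175.10°; with |CE| = 17.7, E = (-19.386, 18.913). CE ⟂ EK, so EK runs at -85.100°; with |EK| = 18.3, K = (-17.823, 0.68008). ∠EKS = 64.7° gives KS at 30.200° from the x-axis; with |KS| = 18.0, S = (-2.2663, 9.7344). Then |US| = |S − U| = 9.9948.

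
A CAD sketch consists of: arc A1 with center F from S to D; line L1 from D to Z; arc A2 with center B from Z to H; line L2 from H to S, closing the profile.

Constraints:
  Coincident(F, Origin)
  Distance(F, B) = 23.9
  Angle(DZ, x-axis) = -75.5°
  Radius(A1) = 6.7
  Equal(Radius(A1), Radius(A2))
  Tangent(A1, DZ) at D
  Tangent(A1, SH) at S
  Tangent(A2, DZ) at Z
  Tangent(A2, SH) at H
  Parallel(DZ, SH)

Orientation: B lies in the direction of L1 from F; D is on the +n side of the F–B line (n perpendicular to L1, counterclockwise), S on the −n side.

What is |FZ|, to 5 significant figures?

24.821

The slot axis is L1's direction at -75.5°, so u = (cos -75.5°, sin -75.5°) = (0.25038, -0.96815) and n = (−sin -75.5°, cos -75.5°) = (0.96815, 0.25038). F is at the origin and B lies 23.9 along u from F, so B = 23.9·u = (5.9841, -23.139). Tangency of A1 to both parallel lines with radius 6.7 puts D and S at F ± 6.7·n: D = (6.4866, 1.6775), S = (-6.4866, -1.6775). Equal radii place Z and H the same way about B: Z = B + 6.7·n = (12.471, -21.461), H = B − 6.7·n = (-0.50251, -24.816). Then |FZ| = |Z − F| = 24.821.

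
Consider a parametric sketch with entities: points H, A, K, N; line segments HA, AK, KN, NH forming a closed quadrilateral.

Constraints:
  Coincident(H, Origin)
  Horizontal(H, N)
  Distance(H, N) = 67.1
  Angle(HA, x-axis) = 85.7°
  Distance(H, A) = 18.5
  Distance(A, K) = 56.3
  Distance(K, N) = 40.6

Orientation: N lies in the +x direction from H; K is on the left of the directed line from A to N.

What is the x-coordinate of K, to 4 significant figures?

54.02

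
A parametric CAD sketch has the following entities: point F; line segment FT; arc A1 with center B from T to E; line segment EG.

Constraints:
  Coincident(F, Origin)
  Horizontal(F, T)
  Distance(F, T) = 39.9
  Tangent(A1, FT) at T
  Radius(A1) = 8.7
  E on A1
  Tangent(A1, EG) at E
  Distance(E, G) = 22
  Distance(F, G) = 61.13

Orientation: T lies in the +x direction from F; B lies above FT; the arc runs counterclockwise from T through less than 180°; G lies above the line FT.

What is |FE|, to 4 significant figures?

48.58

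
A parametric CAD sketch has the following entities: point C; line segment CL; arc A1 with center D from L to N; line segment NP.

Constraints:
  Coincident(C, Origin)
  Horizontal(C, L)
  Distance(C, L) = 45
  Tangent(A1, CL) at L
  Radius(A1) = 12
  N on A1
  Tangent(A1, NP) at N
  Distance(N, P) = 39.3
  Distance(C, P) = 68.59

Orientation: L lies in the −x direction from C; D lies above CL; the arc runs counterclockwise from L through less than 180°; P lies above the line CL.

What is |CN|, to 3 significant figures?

36.6

Checks: |DN| = 12.00 ✓; ∠(DN, NP) = 90.00° ✓; |NP| = 39.30 ✓; |CP| = 68.59 ✓.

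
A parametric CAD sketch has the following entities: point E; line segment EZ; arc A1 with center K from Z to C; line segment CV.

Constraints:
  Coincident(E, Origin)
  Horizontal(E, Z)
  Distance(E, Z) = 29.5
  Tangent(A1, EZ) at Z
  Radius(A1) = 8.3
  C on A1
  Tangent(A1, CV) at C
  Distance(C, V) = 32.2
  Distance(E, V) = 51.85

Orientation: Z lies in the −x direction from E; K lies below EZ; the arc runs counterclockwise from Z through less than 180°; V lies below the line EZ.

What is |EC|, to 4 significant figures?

38.93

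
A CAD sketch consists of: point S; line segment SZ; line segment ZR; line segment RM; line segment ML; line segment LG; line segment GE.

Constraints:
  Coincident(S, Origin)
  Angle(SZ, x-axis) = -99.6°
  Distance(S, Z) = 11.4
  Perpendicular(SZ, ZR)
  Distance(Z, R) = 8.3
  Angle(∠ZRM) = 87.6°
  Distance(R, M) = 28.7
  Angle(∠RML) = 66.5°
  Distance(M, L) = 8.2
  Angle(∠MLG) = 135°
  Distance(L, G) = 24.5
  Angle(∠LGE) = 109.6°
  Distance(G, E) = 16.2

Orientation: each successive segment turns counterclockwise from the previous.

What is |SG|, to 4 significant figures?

12.58

S is at the origin; SZ runs at -99.6° with length 11.4, so Z = (-1.901, -11.24). SZ is perpendicular to ZR, so ZR runs at -9.600°; with |ZR| = 8.3, R = (6.283, -12.62). ∠ZRM = 87.6° gives RM at 82.80° from the x-axis; with |RM| = 28.7, M = (9.880, 15.85). ∠RML = 66.5° gives ML at -163.7° from the x-axis; with |ML| = 8.2, L = (2.009, 13.55). ∠MLG = 135.0° gives LG at -118.7° from the x-axis; with |LG| = 24.5, G = (-9.756, -7.942). Then |SG| = |G − S| = 12.58.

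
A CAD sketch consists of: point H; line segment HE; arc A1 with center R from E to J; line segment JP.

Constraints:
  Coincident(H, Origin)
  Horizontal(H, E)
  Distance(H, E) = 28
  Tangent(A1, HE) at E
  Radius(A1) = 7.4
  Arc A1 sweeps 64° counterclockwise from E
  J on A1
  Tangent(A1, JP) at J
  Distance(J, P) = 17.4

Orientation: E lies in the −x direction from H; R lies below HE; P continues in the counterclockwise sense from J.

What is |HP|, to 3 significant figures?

46.7

H is at the origin; H and E share the same y with |HE| = 28.0 and E on the −x side, so E = (-28.0, 0.00). Since A1 is tangent to HE there, RE ⟂ HE, so R = E + (0, -7.4) = (-28.0, -7.40). On A1, E sits at bearing 90° from R; a 64° counterclockwise sweep puts J at bearing 154°, so J = R + 7.4·(cos 154°, sin 154°) = (-34.7, -4.16). The tangent condition forces RJ to be normal to JP, so JP runs along (−sin 154°, cos 154°); with |JP| = 17.4, P = (-42.3, -19.8). Then |HP| = |P − H| = 46.7.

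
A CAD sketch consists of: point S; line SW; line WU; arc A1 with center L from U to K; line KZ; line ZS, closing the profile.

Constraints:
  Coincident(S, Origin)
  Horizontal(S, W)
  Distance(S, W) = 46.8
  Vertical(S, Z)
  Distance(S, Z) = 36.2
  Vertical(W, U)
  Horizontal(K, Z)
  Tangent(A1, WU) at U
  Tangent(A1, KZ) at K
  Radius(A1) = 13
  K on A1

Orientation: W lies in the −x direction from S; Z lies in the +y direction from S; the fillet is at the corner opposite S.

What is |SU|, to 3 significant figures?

52.2

S is at the origin; S and W share the same y with |SW| = 46.8 and W on the −x side, so W = (-46.8, 0.00). SZ is vertical with |SZ| = 36.2 and Z on the +y side, so Z = (0.00, 36.2). The virtual corner opposite S is at (-46.8, 36.2). Since A1 is tangent to WU there, LU ⟂ WU and the tangent condition forces LK to be normal to KZ, with radius 13.0, so the center L sits 13.0 in from both sides at L = (-33.8, 23.2). That places the tangent points at U = (-46.8, 23.2) on WU and K = (-33.8, 36.2) on KZ. Then |SU| = |U − S| = 52.2.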